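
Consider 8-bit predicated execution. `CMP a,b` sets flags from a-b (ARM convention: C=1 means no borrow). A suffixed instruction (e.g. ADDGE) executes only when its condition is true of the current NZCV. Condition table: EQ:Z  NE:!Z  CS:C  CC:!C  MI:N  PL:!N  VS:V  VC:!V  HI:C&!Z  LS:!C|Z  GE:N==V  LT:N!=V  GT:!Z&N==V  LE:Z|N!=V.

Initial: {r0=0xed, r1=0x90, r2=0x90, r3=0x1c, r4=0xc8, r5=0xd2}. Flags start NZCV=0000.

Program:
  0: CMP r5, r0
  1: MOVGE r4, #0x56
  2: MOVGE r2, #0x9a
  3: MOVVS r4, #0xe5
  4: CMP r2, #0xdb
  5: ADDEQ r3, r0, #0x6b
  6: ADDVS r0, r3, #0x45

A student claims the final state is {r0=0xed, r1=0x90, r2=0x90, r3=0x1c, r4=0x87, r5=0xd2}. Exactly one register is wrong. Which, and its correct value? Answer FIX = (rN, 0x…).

[0] flags=1000 → (cmp)
[1] flags=1000 GE?F → skip
[2] flags=1000 GE?F → skip
[3] flags=1000 VS?F → skip
[4] flags=1000 → (cmp)
[5] flags=1000 EQ?F → skip
[6] flags=1000 VS?F → skip

FIX = (r4, 0xc8)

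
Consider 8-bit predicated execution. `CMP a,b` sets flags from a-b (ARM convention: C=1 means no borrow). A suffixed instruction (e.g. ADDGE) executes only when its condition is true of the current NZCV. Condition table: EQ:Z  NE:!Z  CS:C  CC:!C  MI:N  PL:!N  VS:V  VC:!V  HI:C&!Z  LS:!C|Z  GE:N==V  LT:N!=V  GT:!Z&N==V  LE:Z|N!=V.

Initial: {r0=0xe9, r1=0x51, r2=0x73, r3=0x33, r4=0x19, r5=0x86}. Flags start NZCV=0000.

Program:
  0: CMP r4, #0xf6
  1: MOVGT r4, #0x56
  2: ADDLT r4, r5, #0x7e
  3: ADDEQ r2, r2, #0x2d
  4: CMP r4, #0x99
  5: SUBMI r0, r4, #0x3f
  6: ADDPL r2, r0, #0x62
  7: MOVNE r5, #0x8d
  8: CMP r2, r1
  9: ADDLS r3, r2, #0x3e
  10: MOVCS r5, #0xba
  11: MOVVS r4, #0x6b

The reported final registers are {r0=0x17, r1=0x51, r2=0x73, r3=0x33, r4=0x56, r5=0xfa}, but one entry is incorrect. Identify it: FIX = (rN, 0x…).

FIX = (r5, 0xba)

[0] flags=0000 → (cmp)
[1] flags=0000 GT?T → r4=0x56
[2] flags=0000 LT?F → skip
[3] flags=0000 EQ?F → skip
[4] flags=1001 → (cmp)
[5] flags=1001 MI?T → r0=0x17
[6] flags=1001 PL?F → skip
[7] flags=1001 NE?T → r5=0x8d
[8] flags=0010 → (cmp)
[9] flags=0010 LS?F → skip
[10] flags=0010 CS?T → r5=0xba
[11] flags=0010 VS?F → skip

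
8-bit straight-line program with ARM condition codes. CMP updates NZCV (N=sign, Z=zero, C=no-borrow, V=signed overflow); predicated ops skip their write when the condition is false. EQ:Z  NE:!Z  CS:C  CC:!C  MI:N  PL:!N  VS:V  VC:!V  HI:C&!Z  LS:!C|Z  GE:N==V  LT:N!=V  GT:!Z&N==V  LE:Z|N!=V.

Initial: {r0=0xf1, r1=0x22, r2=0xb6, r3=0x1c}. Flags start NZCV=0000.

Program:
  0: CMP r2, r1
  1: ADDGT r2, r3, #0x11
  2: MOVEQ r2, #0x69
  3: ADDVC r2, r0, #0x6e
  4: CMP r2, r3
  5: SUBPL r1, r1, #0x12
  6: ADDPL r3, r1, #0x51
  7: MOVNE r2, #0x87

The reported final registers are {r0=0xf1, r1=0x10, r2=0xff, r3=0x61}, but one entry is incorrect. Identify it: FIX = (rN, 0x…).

FIX = (r2, 0x87)

0: ✓ CMP  NZCV=1010
1: · ADDGT
2: · MOVEQ
3: ✓ ADDVC  r2←0x5f
4: ✓ CMP  NZCV=0010
5: ✓ SUBPL  r1←0x10
6: ✓ ADDPL  r3←0x61
7: ✓ MOVNE  r2←0x87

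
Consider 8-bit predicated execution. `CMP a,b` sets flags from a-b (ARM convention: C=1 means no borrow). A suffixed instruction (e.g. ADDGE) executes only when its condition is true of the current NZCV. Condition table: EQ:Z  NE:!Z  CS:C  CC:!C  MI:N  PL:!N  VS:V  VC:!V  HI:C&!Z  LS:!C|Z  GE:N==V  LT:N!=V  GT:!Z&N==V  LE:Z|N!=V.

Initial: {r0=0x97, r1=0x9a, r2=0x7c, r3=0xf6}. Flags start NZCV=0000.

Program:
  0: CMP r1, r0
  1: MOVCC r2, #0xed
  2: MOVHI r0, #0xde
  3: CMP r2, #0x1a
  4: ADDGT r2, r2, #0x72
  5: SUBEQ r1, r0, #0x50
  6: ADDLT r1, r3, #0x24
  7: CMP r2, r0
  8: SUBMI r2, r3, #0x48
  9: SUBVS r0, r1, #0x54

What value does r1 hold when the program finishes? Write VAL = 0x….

VAL = 0x9a

0: ✓ CMP  NZCV=0010
1: · MOVCC
2: ✓ MOVHI  r0←0xde
3: ✓ CMP  NZCV=0010
4: ✓ ADDGT  r2←0xee
5: · SUBEQ
6: · ADDLT
7: ✓ CMP  NZCV=0010
8: · SUBMI
9: · SUBVS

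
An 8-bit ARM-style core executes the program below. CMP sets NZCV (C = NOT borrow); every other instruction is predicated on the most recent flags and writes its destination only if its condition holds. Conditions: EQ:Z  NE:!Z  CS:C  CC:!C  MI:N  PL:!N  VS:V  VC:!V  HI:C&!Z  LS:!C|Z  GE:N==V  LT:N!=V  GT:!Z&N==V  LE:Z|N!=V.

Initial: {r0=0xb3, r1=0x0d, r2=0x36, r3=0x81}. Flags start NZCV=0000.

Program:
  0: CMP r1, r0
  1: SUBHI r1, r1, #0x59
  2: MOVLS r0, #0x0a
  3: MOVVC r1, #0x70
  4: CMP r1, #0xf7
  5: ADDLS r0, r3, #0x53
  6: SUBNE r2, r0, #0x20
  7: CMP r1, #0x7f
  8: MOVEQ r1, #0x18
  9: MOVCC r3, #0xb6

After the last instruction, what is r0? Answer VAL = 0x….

VAL = 0xd4

[0] flags=0000 → (cmp)
[1] flags=0000 HI?F → skip
[2] flags=0000 LS?T → r0=0x0a
[3] flags=0000 VC?T → r1=0x70
[4] flags=0000 → (cmp)
[5] flags=0000 LS?T → r0=0xd4
[6] flags=0000 NE?T → r2=0xb4
[7] flags=1000 → (cmp)
[8] flags=1000 EQ?F → skip
[9] flags=1000 CC?T → r3=0xb6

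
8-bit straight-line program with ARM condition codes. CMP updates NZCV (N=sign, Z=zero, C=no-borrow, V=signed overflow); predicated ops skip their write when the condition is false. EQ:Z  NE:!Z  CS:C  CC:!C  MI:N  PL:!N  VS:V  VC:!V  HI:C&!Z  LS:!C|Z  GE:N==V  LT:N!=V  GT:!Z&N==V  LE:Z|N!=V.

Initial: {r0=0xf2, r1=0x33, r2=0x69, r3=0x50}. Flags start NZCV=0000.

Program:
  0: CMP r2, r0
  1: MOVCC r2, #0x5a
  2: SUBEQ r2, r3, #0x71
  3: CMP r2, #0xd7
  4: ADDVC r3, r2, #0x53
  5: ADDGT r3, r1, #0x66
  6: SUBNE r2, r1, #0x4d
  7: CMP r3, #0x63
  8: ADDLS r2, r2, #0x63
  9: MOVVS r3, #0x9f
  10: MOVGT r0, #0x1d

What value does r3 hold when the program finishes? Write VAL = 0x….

0: ✓ CMP  NZCV=0000
1: ✓ MOVCC  r2←0x5a
2: · SUBEQ
3: ✓ CMP  NZCV=1001
4: · ADDVC
5: ✓ ADDGT  r3←0x99
6: ✓ SUBNE  r2←0xe6
7: ✓ CMP  NZCV=0011
8: · ADDLS
9: ✓ MOVVS  r3←0x9f
10: · MOVGT

VAL = 0x9f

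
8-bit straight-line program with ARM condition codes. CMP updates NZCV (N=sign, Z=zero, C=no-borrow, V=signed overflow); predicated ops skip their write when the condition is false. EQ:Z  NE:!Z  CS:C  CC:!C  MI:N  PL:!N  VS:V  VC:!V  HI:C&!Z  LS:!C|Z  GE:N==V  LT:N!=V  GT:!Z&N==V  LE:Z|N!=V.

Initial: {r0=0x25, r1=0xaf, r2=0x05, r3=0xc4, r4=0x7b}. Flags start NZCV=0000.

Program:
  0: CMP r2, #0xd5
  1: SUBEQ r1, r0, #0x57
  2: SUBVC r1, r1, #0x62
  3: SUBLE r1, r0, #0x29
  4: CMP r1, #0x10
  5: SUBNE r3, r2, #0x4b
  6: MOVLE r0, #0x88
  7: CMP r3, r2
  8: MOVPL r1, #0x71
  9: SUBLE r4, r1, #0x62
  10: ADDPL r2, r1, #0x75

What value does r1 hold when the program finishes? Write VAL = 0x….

[0] flags=0000 → (cmp)
[1] flags=0000 EQ?F → skip
[2] flags=0000 VC?T → r1=0x4d
[3] flags=0000 LE?F → skip
[4] flags=0010 → (cmp)
[5] flags=0010 NE?T → r3=0xba
[6] flags=0010 LE?F → skip
[7] flags=1010 → (cmp)
[8] flags=1010 PL?F → skip
[9] flags=1010 LE?T → r4=0xeb
[10] flags=1010 PL?F → skip

VAL = 0x4d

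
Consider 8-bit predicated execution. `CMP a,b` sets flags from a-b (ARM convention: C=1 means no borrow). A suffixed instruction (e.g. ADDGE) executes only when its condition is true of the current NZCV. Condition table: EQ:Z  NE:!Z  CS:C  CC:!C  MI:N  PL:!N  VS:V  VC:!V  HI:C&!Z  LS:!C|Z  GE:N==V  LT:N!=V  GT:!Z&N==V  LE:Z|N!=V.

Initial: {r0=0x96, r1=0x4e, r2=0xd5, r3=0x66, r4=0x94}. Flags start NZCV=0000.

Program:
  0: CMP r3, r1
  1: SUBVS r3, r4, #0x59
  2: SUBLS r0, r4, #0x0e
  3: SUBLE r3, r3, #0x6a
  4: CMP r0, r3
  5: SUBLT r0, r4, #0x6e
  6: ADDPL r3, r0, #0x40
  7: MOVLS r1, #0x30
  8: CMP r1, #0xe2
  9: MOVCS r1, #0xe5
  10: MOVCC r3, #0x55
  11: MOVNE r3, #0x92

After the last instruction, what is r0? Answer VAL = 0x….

VAL = 0x26

0: ✓ CMP  NZCV=0010
1: · SUBVS
2: · SUBLS
3: · SUBLE
4: ✓ CMP  NZCV=0011
5: ✓ SUBLT  r0←0x26
6: ✓ ADDPL  r3←0x66
7: · MOVLS
8: ✓ CMP  NZCV=0000
9: · MOVCS
10: ✓ MOVCC  r3←0x55
11: ✓ MOVNE  r3←0x92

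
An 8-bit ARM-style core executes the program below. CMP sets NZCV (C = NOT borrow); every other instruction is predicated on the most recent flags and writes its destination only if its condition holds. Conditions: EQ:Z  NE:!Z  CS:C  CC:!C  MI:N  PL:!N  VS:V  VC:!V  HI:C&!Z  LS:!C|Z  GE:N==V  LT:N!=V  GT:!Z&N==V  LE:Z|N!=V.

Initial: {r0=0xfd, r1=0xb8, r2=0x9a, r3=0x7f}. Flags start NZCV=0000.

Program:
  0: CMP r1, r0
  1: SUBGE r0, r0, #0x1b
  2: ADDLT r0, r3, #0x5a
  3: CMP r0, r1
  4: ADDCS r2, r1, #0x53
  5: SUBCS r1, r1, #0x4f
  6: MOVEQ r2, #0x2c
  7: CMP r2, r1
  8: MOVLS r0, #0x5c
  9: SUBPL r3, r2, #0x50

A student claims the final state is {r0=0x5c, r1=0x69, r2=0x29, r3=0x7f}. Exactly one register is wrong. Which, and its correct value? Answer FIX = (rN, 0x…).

0: ✓ CMP  NZCV=1000
1: · SUBGE
2: ✓ ADDLT  r0←0xd9
3: ✓ CMP  NZCV=0010
4: ✓ ADDCS  r2←0x0b
5: ✓ SUBCS  r1←0x69
6: · MOVEQ
7: ✓ CMP  NZCV=1000
8: ✓ MOVLS  r0←0x5c
9: · SUBPL

FIX = (r2, 0x0b)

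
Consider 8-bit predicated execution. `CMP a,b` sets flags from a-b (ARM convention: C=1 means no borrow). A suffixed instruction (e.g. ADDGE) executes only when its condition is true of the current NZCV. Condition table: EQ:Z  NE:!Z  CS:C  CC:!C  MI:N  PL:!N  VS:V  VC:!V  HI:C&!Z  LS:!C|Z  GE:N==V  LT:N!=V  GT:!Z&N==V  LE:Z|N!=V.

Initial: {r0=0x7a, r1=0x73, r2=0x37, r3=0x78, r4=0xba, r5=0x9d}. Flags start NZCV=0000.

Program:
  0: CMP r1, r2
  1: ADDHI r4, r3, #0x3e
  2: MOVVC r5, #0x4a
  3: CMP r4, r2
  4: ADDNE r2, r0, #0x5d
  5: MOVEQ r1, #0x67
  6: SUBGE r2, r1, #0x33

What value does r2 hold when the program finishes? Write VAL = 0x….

VAL = 0xd7

[0] flags=0010 → (cmp)
[1] flags=0010 HI?T → r4=0xb6
[2] flags=0010 VC?T → r5=0x4a
[3] flags=0011 → (cmp)
[4] flags=0011 NE?T → r2=0xd7
[5] flags=0011 EQ?F → skip
[6] flags=0011 GE?F → skip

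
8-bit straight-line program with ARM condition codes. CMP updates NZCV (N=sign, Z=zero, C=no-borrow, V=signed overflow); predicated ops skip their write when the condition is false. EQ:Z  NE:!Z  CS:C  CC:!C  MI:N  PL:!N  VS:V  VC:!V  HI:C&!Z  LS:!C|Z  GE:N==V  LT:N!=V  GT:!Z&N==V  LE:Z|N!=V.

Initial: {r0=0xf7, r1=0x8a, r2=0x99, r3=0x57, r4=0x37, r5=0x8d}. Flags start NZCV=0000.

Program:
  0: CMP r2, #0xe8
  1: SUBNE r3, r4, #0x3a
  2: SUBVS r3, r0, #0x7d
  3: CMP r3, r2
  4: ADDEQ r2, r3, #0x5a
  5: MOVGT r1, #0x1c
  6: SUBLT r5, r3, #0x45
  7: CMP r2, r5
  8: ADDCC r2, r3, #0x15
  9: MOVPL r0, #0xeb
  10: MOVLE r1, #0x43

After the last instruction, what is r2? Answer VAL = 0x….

VAL = 0x99

0: ✓ CMP  NZCV=1000
1: ✓ SUBNE  r3←0xfd
2: · SUBVS
3: ✓ CMP  NZCV=0010
4: · ADDEQ
5: ✓ MOVGT  r1←0x1c
6: · SUBLT
7: ✓ CMP  NZCV=0010
8: · ADDCC
9: ✓ MOVPL  r0←0xeb
10: · MOVLE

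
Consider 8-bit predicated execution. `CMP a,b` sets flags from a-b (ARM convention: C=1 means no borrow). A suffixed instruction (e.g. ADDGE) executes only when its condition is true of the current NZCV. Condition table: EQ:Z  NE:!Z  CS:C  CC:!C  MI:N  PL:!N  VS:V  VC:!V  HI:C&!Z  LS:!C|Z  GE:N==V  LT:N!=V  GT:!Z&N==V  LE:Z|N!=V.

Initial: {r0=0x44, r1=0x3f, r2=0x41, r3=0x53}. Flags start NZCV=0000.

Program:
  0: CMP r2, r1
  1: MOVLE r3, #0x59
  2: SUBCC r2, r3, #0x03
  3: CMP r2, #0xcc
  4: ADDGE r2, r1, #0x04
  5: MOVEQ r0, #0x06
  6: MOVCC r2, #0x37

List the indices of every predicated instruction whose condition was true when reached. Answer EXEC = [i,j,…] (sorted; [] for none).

EXEC = [4,6]

0: ✓ CMP  NZCV=0010
1: · MOVLE
2: · SUBCC
3: ✓ CMP  NZCV=0000
4: ✓ ADDGE  r2←0x43
5: · MOVEQ
6: ✓ MOVCC  r2←0x37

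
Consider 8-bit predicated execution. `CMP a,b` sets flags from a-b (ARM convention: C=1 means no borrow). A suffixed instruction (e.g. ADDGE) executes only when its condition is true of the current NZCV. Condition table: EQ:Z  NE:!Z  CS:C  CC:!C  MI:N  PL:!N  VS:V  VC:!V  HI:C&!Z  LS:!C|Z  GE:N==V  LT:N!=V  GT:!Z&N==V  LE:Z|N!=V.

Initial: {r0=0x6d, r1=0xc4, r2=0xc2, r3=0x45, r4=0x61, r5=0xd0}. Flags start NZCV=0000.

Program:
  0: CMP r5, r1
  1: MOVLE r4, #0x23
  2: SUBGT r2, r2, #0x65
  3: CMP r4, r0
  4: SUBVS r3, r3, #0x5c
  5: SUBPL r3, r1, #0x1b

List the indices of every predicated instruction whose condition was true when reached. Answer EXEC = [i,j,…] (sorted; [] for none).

0: ✓ CMP  NZCV=0010
1: · MOVLE
2: ✓ SUBGT  r2←0x5d
3: ✓ CMP  NZCV=1000
4: · SUBVS
5: · SUBPL

EXEC = [2]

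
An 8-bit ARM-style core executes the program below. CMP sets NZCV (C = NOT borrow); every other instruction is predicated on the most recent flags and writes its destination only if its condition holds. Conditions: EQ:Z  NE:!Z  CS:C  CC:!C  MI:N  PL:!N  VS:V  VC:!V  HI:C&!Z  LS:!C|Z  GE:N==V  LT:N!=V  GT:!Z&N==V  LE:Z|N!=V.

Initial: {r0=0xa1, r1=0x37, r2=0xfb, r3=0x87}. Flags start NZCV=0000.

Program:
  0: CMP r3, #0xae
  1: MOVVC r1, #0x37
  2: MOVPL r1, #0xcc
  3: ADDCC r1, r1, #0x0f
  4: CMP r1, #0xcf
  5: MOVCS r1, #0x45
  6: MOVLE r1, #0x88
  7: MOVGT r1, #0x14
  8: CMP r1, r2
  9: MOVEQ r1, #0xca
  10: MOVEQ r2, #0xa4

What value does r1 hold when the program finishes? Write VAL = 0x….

[0] flags=1000 → (cmp)
[1] flags=1000 VC?T → r1=0x37
[2] flags=1000 PL?F → skip
[3] flags=1000 CC?T → r1=0x46
[4] flags=0000 → (cmp)
[5] flags=0000 CS?F → skip
[6] flags=0000 LE?F → skip
[7] flags=0000 GT?T → r1=0x14
[8] flags=0000 → (cmp)
[9] flags=0000 EQ?F → skip
[10] flags=0000 EQ?F → skip

VAL = 0x14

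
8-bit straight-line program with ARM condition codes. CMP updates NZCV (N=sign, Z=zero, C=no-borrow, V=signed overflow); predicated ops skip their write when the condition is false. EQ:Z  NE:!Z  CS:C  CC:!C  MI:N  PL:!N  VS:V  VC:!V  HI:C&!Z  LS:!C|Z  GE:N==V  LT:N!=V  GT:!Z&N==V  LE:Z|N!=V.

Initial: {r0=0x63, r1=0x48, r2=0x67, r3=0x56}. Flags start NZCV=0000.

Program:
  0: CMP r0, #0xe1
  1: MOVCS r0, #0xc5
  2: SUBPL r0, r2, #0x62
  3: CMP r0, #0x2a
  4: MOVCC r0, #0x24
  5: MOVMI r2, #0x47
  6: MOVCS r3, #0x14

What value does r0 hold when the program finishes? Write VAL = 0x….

0: ✓ CMP  NZCV=1001
1: · MOVCS
2: · SUBPL
3: ✓ CMP  NZCV=0010
4: · MOVCC
5: · MOVMI
6: ✓ MOVCS  r3←0x14

VAL = 0x63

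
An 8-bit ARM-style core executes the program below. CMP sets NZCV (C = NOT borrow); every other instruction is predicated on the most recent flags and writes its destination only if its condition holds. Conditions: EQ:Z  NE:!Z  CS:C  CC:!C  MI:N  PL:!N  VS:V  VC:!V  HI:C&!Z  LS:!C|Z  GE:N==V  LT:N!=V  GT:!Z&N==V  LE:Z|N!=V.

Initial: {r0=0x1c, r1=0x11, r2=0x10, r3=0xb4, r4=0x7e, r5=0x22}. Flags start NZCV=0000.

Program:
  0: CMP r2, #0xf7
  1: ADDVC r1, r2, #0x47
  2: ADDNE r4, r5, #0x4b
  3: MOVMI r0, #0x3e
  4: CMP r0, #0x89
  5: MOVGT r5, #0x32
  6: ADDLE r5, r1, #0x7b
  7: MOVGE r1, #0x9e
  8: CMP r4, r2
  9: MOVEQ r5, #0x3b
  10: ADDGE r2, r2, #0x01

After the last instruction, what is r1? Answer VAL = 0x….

VAL = 0x9e

[0] flags=0000 → (cmp)
[1] flags=0000 VC?T → r1=0x57
[2] flags=0000 NE?T → r4=0x6d
[3] flags=0000 MI?F → skip
[4] flags=1001 → (cmp)
[5] flags=1001 GT?T → r5=0x32
[6] flags=1001 LE?F → skip
[7] flags=1001 GE?T → r1=0x9e
[8] flags=0010 → (cmp)
[9] flags=0010 EQ?F → skip
[10] flags=0010 GE?T → r2=0x11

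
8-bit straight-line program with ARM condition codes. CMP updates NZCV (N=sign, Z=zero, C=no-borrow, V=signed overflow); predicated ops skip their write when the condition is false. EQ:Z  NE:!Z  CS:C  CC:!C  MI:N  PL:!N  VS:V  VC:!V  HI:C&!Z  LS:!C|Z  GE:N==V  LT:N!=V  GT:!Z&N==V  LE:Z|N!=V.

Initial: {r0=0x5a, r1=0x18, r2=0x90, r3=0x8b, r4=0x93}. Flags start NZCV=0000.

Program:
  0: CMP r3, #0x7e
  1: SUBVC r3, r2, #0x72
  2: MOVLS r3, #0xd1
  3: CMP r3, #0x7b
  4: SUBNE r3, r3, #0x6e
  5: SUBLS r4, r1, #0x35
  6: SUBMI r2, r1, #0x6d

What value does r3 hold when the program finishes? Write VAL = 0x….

0: ✓ CMP  NZCV=0011
1: · SUBVC
2: · MOVLS
3: ✓ CMP  NZCV=0011
4: ✓ SUBNE  r3←0x1d
5: · SUBLS
6: · SUBMI

VAL = 0x1d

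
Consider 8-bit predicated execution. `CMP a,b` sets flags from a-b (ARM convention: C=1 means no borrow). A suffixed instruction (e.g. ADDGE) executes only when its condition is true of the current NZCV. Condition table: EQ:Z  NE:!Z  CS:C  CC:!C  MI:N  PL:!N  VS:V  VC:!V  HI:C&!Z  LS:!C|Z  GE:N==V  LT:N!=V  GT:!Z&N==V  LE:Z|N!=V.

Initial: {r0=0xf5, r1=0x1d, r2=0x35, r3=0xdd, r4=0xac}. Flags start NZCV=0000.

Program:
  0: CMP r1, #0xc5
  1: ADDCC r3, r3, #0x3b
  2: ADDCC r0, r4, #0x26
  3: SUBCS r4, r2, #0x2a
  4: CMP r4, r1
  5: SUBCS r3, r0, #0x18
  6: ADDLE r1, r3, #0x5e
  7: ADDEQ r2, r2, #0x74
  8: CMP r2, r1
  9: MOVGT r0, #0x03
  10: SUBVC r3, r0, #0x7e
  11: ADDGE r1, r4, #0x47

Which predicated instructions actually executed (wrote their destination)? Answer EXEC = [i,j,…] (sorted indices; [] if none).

0: ✓ CMP  NZCV=0000
1: ✓ ADDCC  r3←0x18
2: ✓ ADDCC  r0←0xd2
3: · SUBCS
4: ✓ CMP  NZCV=1010
5: ✓ SUBCS  r3←0xba
6: ✓ ADDLE  r1←0x18
7: · ADDEQ
8: ✓ CMP  NZCV=0010
9: ✓ MOVGT  r0←0x03
10: ✓ SUBVC  r3←0x85
11: ✓ ADDGE  r1←0xf3

EXEC = [1,2,5,6,9,10,11]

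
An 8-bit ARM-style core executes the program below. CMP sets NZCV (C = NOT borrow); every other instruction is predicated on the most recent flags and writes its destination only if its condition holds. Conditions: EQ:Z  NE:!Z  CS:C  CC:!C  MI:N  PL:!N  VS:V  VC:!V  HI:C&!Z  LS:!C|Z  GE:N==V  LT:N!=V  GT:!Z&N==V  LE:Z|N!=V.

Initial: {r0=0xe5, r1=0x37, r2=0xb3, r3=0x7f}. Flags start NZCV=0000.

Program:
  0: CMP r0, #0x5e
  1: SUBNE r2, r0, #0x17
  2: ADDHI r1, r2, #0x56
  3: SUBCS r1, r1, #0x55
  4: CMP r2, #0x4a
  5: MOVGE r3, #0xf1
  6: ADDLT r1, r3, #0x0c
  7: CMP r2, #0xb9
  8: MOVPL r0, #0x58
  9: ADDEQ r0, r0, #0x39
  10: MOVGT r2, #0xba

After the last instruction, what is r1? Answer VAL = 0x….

VAL = 0x8b

[0] flags=1010 → (cmp)
[1] flags=1010 NE?T → r2=0xce
[2] flags=1010 HI?T → r1=0x24
[3] flags=1010 CS?T → r1=0xcf
[4] flags=1010 → (cmp)
[5] flags=1010 GE?F → skip
[6] flags=1010 LT?T → r1=0x8b
[7] flags=0010 → (cmp)
[8] flags=0010 PL?T → r0=0x58
[9] flags=0010 EQ?F → skip
[10] flags=0010 GT?T → r2=0xba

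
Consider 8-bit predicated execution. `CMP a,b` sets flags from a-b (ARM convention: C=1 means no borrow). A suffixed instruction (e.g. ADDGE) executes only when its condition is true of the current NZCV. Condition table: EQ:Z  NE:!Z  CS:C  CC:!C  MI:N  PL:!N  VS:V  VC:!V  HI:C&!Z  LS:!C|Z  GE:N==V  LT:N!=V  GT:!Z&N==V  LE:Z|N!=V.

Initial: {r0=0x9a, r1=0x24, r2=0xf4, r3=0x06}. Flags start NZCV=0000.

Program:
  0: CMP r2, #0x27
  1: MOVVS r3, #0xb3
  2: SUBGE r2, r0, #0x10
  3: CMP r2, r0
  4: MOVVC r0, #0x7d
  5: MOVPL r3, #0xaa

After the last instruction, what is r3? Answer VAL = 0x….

0: ✓ CMP  NZCV=1010
1: · MOVVS
2: · SUBGE
3: ✓ CMP  NZCV=0010
4: ✓ MOVVC  r0←0x7d
5: ✓ MOVPL  r3←0xaa

VAL = 0xaa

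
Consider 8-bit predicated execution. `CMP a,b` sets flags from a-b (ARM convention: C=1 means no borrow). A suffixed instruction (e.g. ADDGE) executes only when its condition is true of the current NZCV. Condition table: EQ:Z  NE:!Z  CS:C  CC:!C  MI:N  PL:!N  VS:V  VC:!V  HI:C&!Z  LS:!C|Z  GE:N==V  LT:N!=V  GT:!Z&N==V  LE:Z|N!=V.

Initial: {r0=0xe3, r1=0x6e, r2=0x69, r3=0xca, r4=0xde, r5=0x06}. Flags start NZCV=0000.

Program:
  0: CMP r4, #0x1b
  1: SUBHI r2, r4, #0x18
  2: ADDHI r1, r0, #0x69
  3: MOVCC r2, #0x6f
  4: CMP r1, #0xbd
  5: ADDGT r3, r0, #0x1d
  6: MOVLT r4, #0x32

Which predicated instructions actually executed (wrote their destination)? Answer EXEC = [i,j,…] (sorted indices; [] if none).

EXEC = [1,2,5]

[0] flags=1010 → (cmp)
[1] flags=1010 HI?T → r2=0xc6
[2] flags=1010 HI?T → r1=0x4c
[3] flags=1010 CC?F → skip
[4] flags=1001 → (cmp)
[5] flags=1001 GT?T → r3=0x00
[6] flags=1001 LT?F → skip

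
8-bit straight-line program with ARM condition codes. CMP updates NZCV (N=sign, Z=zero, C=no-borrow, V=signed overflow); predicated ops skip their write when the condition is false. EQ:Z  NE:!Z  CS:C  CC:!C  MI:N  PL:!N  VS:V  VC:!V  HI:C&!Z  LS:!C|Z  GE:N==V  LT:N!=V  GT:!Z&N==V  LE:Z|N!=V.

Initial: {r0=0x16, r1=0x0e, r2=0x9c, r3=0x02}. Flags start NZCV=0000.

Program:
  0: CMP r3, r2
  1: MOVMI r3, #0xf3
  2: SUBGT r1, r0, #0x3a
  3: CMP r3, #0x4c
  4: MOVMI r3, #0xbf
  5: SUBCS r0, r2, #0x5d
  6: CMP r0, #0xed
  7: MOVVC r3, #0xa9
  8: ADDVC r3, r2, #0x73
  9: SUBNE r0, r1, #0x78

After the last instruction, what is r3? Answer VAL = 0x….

0: ✓ CMP  NZCV=0000
1: · MOVMI
2: ✓ SUBGT  r1←0xdc
3: ✓ CMP  NZCV=1000
4: ✓ MOVMI  r3←0xbf
5: · SUBCS
6: ✓ CMP  NZCV=0000
7: ✓ MOVVC  r3←0xa9
8: ✓ ADDVC  r3←0x0f
9: ✓ SUBNE  r0←0x64

VAL = 0x0f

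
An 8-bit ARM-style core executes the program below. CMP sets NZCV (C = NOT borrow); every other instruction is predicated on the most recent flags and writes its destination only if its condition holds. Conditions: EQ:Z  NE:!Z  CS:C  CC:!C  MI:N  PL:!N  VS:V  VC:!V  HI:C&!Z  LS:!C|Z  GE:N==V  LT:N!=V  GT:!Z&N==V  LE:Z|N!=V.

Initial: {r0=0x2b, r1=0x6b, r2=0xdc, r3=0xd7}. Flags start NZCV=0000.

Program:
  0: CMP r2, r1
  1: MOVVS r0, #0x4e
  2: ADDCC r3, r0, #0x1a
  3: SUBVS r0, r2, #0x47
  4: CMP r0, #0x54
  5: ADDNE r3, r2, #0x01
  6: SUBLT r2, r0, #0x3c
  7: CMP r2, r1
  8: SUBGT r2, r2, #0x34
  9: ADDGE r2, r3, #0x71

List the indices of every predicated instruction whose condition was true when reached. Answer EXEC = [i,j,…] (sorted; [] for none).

EXEC = [1,3,5,6]

0: ✓ CMP  NZCV=0011
1: ✓ MOVVS  r0←0x4e
2: · ADDCC
3: ✓ SUBVS  r0←0x95
4: ✓ CMP  NZCV=0011
5: ✓ ADDNE  r3←0xdd
6: ✓ SUBLT  r2←0x59
7: ✓ CMP  NZCV=1000
8: · SUBGT
9: · ADDGE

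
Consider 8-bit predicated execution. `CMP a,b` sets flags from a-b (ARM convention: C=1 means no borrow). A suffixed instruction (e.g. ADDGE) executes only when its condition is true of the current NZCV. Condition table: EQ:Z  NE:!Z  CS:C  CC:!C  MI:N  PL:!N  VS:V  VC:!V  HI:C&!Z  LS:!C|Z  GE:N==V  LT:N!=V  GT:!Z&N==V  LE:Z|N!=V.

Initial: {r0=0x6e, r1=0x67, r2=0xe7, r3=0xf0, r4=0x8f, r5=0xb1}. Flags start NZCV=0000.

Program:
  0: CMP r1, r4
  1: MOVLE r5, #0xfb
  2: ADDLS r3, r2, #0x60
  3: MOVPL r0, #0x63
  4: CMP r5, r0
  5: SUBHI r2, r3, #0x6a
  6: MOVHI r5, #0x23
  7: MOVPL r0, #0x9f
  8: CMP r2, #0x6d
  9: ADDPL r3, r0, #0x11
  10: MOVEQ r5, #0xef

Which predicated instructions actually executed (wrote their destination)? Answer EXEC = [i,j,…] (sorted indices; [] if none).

EXEC = [2,5,6,7,9]

[0] flags=1001 → (cmp)
[1] flags=1001 LE?F → skip
[2] flags=1001 LS?T → r3=0x47
[3] flags=1001 PL?F → skip
[4] flags=0011 → (cmp)
[5] flags=0011 HI?T → r2=0xdd
[6] flags=0011 HI?T → r5=0x23
[7] flags=0011 PL?T → r0=0x9f
[8] flags=0011 → (cmp)
[9] flags=0011 PL?T → r3=0xb0
[10] flags=0011 EQ?F → skip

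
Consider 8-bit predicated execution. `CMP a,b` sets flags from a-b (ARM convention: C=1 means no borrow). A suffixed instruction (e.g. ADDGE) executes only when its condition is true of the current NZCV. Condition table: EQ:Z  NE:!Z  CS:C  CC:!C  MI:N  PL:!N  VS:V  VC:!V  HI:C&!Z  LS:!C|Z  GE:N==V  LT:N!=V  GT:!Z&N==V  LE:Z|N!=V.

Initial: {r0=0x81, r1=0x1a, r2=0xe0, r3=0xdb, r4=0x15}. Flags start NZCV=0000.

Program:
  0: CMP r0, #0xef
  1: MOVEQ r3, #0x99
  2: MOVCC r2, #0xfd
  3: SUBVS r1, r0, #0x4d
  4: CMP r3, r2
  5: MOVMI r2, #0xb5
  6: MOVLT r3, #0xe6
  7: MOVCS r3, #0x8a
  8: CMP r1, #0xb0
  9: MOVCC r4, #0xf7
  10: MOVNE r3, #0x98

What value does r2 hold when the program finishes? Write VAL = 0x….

0: ✓ CMP  NZCV=1000
1: · MOVEQ
2: ✓ MOVCC  r2←0xfd
3: · SUBVS
4: ✓ CMP  NZCV=1000
5: ✓ MOVMI  r2←0xb5
6: ✓ MOVLT  r3←0xe6
7: · MOVCS
8: ✓ CMP  NZCV=0000
9: ✓ MOVCC  r4←0xf7
10: ✓ MOVNE  r3←0x98

VAL = 0xb5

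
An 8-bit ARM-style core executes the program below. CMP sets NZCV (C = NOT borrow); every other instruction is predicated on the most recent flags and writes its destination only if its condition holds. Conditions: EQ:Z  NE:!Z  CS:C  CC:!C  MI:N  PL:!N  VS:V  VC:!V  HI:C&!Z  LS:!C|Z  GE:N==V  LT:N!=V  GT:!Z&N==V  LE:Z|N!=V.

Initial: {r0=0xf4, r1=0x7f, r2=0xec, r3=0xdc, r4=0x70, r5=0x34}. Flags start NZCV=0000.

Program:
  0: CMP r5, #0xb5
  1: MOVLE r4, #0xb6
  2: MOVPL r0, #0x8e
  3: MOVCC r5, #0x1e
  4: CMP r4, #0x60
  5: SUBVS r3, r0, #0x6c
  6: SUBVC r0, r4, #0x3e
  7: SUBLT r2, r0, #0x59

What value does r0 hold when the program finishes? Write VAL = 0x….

VAL = 0x32

[0] flags=0000 → (cmp)
[1] flags=0000 LE?F → skip
[2] flags=0000 PL?T → r0=0x8e
[3] flags=0000 CC?T → r5=0x1e
[4] flags=0010 → (cmp)
[5] flags=0010 VS?F → skip
[6] flags=0010 VC?T → r0=0x32
[7] flags=0010 LT?F → skip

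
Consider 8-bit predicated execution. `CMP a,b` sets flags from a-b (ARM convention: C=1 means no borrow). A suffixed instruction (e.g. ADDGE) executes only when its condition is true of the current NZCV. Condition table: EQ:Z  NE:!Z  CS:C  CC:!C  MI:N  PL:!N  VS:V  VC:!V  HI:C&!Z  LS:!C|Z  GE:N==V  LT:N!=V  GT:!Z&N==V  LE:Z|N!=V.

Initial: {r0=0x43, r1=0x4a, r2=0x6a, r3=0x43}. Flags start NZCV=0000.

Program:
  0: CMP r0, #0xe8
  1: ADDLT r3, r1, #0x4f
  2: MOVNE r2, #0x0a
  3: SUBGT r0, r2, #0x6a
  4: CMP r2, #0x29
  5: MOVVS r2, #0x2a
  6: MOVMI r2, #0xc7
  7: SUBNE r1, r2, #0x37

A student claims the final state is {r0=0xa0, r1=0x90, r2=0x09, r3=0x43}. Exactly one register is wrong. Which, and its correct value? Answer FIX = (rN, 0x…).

FIX = (r2, 0xc7)

[0] flags=0000 → (cmp)
[1] flags=0000 LT?F → skip
[2] flags=0000 NE?T → r2=0x0a
[3] flags=0000 GT?T → r0=0xa0
[4] flags=1000 → (cmp)
[5] flags=1000 VS?F → skip
[6] flags=1000 MI?T → r2=0xc7
[7] flags=1000 NE?T → r1=0x90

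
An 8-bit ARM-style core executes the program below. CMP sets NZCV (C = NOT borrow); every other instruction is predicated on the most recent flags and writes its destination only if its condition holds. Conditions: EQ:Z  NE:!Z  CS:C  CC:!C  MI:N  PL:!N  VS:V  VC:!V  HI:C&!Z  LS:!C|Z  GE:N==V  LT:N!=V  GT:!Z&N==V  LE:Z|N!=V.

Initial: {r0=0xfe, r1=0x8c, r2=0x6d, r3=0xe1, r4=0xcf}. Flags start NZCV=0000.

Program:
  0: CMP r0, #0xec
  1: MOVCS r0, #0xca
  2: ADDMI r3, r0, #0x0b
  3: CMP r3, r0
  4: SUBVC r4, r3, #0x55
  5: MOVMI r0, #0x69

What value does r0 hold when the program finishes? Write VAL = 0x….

VAL = 0xca

0: ✓ CMP  NZCV=0010
1: ✓ MOVCS  r0←0xca
2: · ADDMI
3: ✓ CMP  NZCV=0010
4: ✓ SUBVC  r4←0x8c
5: · MOVMI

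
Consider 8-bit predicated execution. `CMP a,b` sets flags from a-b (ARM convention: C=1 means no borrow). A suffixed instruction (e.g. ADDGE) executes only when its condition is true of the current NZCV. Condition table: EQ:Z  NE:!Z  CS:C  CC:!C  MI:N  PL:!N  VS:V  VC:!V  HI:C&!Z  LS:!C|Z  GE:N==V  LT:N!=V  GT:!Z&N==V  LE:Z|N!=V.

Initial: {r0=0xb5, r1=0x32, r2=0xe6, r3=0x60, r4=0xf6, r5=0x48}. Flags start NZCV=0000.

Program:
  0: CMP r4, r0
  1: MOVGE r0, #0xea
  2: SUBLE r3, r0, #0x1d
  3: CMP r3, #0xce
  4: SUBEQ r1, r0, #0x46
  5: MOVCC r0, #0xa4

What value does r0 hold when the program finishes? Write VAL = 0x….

VAL = 0xa4

[0] flags=0010 → (cmp)
[1] flags=0010 GE?T → r0=0xea
[2] flags=0010 LE?F → skip
[3] flags=1001 → (cmp)
[4] flags=1001 EQ?F → skip
[5] flags=1001 CC?T → r0=0xa4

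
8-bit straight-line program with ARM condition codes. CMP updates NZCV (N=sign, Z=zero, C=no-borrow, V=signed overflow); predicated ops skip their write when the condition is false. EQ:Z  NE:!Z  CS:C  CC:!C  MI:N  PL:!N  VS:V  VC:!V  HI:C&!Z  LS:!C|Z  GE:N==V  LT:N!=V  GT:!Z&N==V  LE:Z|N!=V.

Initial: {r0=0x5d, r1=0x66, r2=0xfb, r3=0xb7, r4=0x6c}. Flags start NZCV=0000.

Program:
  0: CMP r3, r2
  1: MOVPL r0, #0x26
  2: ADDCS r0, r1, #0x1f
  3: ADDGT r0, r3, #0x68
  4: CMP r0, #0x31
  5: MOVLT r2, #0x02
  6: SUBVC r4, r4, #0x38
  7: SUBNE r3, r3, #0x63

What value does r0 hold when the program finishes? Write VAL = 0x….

[0] flags=1000 → (cmp)
[1] flags=1000 PL?F → skip
[2] flags=1000 CS?F → skip
[3] flags=1000 GT?F → skip
[4] flags=0010 → (cmp)
[5] flags=0010 LT?F → skip
[6] flags=0010 VC?T → r4=0x34
[7] flags=0010 NE?T → r3=0x54

VAL = 0x5d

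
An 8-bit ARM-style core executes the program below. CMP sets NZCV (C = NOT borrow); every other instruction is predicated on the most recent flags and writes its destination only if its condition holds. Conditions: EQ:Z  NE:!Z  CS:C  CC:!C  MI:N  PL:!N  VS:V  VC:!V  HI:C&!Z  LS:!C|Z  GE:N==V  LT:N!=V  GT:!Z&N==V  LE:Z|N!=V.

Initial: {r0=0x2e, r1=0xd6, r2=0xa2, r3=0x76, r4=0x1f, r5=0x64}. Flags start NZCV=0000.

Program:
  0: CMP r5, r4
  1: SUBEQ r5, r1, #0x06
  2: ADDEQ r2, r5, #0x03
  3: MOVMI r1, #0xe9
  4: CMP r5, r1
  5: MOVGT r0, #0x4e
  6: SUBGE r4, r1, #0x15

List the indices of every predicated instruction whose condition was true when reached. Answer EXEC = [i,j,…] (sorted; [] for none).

0: ✓ CMP  NZCV=0010
1: · SUBEQ
2: · ADDEQ
3: · MOVMI
4: ✓ CMP  NZCV=1001
5: ✓ MOVGT  r0←0x4e
6: ✓ SUBGE  r4←0xc1

EXEC = [5,6]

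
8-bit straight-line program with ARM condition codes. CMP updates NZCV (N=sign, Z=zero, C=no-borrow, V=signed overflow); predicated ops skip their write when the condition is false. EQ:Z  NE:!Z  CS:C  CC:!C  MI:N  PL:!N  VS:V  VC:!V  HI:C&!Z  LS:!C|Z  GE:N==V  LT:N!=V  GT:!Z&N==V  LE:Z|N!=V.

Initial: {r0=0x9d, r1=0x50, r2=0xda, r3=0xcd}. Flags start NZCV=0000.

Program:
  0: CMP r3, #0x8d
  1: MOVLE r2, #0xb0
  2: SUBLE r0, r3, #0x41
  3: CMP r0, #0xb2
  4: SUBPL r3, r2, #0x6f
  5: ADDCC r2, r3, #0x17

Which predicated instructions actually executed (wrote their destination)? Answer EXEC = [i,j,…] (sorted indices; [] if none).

EXEC = [5]

0: ✓ CMP  NZCV=0010
1: · MOVLE
2: · SUBLE
3: ✓ CMP  NZCV=1000
4: · SUBPL
5: ✓ ADDCC  r2←0xe4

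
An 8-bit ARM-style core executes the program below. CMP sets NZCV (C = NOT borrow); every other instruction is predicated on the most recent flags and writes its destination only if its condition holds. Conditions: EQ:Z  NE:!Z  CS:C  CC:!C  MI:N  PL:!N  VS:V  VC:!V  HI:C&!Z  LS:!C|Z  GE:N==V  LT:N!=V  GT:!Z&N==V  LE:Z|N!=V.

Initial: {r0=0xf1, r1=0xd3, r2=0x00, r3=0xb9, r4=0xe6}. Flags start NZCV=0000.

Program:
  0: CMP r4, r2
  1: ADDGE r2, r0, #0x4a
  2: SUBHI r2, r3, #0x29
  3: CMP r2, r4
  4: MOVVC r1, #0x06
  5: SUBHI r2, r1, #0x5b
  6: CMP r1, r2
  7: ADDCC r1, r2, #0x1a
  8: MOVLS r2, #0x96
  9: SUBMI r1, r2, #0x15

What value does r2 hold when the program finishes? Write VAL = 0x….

[0] flags=1010 → (cmp)
[1] flags=1010 GE?F → skip
[2] flags=1010 HI?T → r2=0x90
[3] flags=1000 → (cmp)
[4] flags=1000 VC?T → r1=0x06
[5] flags=1000 HI?F → skip
[6] flags=0000 → (cmp)
[7] flags=0000 CC?T → r1=0xaa
[8] flags=0000 LS?T → r2=0x96
[9] flags=0000 MI?F → skip

VAL = 0x96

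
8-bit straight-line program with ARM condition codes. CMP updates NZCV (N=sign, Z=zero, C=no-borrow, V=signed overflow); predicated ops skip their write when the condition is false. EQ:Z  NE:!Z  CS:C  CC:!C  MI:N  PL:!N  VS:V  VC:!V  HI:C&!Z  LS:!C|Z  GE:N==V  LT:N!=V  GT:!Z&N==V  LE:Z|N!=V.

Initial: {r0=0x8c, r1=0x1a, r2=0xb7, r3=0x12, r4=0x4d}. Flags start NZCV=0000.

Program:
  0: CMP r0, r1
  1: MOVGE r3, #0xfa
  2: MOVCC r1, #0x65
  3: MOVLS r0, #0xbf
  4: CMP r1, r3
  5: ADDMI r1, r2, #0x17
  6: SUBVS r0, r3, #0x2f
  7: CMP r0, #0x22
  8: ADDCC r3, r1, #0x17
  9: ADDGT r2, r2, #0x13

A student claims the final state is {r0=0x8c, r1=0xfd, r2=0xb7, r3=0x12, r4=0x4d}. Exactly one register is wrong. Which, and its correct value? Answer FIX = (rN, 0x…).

0: ✓ CMP  NZCV=0011
1: · MOVGE
2: · MOVCC
3: · MOVLS
4: ✓ CMP  NZCV=0010
5: · ADDMI
6: · SUBVS
7: ✓ CMP  NZCV=0011
8: · ADDCC
9: · ADDGT

FIX = (r1, 0x1a)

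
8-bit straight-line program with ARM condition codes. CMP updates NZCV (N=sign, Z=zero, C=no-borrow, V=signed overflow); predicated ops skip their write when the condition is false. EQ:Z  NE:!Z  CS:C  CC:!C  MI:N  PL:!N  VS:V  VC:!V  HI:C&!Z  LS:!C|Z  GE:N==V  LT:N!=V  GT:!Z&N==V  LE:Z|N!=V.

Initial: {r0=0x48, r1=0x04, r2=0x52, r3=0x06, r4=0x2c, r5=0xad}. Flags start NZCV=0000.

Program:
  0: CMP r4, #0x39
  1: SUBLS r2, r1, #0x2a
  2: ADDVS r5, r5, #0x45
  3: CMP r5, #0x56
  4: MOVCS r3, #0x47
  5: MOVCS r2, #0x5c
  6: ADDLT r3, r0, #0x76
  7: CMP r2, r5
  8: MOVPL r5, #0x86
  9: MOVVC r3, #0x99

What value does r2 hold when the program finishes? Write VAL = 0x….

VAL = 0x5c

0: ✓ CMP  NZCV=1000
1: ✓ SUBLS  r2←0xda
2: · ADDVS
3: ✓ CMP  NZCV=0011
4: ✓ MOVCS  r3←0x47
5: ✓ MOVCS  r2←0x5c
6: ✓ ADDLT  r3←0xbe
7: ✓ CMP  NZCV=1001
8: · MOVPL
9: · MOVVC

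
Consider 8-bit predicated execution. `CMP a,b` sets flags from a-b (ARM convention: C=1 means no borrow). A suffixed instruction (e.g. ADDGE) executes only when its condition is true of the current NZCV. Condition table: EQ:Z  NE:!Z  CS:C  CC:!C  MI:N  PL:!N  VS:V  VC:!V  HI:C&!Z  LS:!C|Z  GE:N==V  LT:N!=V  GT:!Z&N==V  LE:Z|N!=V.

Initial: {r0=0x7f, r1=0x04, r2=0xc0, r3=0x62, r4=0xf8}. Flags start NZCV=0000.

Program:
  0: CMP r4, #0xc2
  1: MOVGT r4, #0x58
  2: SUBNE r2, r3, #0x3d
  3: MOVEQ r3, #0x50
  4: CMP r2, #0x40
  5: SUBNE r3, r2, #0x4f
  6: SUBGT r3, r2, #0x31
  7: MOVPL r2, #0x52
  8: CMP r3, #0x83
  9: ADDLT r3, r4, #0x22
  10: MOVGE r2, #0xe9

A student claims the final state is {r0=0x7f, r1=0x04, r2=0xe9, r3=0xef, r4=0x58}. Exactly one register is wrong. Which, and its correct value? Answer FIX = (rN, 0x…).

FIX = (r3, 0xd6)

0: ✓ CMP  NZCV=0010
1: ✓ MOVGT  r4←0x58
2: ✓ SUBNE  r2←0x25
3: · MOVEQ
4: ✓ CMP  NZCV=1000
5: ✓ SUBNE  r3←0xd6
6: · SUBGT
7: · MOVPL
8: ✓ CMP  NZCV=0010
9: · ADDLT
10: ✓ MOVGE  r2←0xe9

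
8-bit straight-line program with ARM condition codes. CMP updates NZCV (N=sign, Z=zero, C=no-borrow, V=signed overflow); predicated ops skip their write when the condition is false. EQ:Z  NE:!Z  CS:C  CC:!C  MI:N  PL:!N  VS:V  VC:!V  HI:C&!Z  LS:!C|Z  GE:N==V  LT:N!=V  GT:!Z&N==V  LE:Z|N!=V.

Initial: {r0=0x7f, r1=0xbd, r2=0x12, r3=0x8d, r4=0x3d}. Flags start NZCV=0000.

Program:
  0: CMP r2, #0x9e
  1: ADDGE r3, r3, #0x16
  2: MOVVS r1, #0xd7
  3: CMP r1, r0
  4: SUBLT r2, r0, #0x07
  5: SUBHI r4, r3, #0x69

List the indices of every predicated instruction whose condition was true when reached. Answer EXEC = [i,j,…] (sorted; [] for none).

EXEC = [1,4,5]

[0] flags=0000 → (cmp)
[1] flags=0000 GE?T → r3=0xa3
[2] flags=0000 VS?F → skip
[3] flags=0011 → (cmp)
[4] flags=0011 LT?T → r2=0x78
[5] flags=0011 HI?T → r4=0x3a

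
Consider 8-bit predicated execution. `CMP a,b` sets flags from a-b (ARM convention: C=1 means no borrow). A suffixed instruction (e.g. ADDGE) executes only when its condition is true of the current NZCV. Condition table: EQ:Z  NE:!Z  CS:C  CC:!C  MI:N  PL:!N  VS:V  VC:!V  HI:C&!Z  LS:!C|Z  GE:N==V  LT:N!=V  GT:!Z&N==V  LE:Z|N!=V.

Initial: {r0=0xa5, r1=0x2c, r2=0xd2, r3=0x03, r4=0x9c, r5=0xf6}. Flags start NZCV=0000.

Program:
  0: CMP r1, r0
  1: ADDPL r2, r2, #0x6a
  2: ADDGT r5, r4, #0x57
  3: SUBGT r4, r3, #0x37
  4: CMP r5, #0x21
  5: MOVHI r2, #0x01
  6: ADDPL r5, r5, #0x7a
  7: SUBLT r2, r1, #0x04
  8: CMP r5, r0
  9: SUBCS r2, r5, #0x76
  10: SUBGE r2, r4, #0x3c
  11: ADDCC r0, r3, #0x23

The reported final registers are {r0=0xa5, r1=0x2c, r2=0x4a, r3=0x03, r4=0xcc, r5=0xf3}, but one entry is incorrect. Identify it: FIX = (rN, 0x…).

0: ✓ CMP  NZCV=1001
1: · ADDPL
2: ✓ ADDGT  r5←0xf3
3: ✓ SUBGT  r4←0xcc
4: ✓ CMP  NZCV=1010
5: ✓ MOVHI  r2←0x01
6: · ADDPL
7: ✓ SUBLT  r2←0x28
8: ✓ CMP  NZCV=0010
9: ✓ SUBCS  r2←0x7d
10: ✓ SUBGE  r2←0x90
11: · ADDCC

FIX = (r2, 0x90)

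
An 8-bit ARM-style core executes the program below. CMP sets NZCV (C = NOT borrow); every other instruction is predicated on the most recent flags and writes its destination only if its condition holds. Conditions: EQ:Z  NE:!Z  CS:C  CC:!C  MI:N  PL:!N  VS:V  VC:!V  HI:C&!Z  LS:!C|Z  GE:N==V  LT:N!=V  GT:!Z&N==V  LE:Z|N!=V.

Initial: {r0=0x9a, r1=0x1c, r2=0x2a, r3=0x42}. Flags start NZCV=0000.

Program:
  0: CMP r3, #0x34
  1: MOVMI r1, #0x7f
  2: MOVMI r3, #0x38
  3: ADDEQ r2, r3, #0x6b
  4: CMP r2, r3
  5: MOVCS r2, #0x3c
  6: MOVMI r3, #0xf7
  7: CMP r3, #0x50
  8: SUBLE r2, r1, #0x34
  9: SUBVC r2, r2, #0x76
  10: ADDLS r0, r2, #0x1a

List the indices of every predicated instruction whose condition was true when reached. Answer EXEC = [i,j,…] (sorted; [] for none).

[0] flags=0010 → (cmp)
[1] flags=0010 MI?F → skip
[2] flags=0010 MI?F → skip
[3] flags=0010 EQ?F → skip
[4] flags=1000 → (cmp)
[5] flags=1000 CS?F → skip
[6] flags=1000 MI?T → r3=0xf7
[7] flags=1010 → (cmp)
[8] flags=1010 LE?T → r2=0xe8
[9] flags=1010 VC?T → r2=0x72
[10] flags=1010 LS?F → skip

EXEC = [6,8,9]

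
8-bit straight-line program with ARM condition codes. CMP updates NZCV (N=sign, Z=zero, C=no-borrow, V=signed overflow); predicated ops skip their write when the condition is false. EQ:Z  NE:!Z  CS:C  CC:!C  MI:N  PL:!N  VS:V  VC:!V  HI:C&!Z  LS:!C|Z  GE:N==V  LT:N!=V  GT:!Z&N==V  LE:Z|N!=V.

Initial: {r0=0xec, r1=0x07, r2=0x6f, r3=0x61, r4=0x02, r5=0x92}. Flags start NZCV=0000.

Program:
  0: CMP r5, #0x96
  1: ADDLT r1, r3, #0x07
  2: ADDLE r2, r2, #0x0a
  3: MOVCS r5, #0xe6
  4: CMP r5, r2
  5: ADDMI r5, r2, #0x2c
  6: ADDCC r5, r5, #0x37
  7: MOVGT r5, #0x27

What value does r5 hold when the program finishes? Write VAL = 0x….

0: ✓ CMP  NZCV=1000
1: ✓ ADDLT  r1←0x68
2: ✓ ADDLE  r2←0x79
3: · MOVCS
4: ✓ CMP  NZCV=0011
5: · ADDMI
6: · ADDCC
7: · MOVGT

VAL = 0x92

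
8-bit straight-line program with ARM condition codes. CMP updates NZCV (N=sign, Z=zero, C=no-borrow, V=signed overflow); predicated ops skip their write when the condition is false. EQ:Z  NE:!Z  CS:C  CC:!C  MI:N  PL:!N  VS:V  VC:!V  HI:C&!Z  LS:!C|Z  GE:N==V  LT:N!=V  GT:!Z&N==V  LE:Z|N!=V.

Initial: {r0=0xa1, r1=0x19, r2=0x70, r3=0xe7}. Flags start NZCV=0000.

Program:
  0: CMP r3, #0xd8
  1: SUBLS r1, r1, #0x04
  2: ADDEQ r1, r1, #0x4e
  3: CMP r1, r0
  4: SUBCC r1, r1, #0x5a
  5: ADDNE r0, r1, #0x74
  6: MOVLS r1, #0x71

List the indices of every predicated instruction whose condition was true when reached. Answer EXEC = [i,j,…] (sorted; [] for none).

EXEC = [4,5,6]

0: ✓ CMP  NZCV=0010
1: · SUBLS
2: · ADDEQ
3: ✓ CMP  NZCV=0000
4: ✓ SUBCC  r1←0xbf
5: ✓ ADDNE  r0←0x33
6: ✓ MOVLS  r1←0x71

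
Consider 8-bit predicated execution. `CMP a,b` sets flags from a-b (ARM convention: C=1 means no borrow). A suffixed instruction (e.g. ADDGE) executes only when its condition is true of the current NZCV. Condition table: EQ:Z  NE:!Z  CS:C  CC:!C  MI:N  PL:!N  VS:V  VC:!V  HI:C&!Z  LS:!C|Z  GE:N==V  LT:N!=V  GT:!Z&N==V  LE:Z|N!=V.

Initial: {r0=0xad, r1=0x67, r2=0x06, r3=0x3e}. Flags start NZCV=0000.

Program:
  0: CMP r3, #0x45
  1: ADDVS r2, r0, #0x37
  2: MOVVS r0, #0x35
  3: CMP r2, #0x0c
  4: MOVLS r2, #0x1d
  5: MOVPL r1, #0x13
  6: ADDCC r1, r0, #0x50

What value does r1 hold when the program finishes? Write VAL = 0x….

VAL = 0xfd

0: ✓ CMP  NZCV=1000
1: · ADDVS
2: · MOVVS
3: ✓ CMP  NZCV=1000
4: ✓ MOVLS  r2←0x1d
5: · MOVPL
6: ✓ ADDCC  r1←0xfd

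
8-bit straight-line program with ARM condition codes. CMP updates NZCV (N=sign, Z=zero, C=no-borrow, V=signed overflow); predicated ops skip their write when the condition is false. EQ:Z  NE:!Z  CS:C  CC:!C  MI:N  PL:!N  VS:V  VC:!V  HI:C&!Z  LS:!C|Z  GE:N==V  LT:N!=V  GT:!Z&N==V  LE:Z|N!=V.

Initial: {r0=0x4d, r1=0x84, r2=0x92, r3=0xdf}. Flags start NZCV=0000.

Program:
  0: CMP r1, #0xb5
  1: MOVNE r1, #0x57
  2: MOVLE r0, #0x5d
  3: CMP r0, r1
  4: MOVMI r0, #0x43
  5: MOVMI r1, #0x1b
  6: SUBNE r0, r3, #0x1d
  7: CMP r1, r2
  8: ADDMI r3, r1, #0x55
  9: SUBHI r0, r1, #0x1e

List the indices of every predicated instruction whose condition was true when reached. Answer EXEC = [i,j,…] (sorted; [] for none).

0: ✓ CMP  NZCV=1000
1: ✓ MOVNE  r1←0x57
2: ✓ MOVLE  r0←0x5d
3: ✓ CMP  NZCV=0010
4: · MOVMI
5: · MOVMI
6: ✓ SUBNE  r0←0xc2
7: ✓ CMP  NZCV=1001
8: ✓ ADDMI  r3←0xac
9: · SUBHI

EXEC = [1,2,6,8]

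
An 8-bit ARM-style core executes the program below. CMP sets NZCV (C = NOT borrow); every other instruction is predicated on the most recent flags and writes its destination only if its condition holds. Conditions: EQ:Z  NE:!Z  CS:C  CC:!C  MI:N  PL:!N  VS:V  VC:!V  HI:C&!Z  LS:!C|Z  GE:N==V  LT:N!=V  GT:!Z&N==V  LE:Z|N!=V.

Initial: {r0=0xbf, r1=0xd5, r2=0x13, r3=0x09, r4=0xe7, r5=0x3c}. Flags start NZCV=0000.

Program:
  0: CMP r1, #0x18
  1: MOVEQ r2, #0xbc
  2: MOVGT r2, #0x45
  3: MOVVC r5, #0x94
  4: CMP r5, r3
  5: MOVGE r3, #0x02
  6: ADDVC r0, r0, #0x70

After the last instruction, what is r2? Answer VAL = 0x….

0: ✓ CMP  NZCV=1010
1: · MOVEQ
2: · MOVGT
3: ✓ MOVVC  r5←0x94
4: ✓ CMP  NZCV=1010
5: · MOVGE
6: ✓ ADDVC  r0←0x2f

VAL = 0x13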